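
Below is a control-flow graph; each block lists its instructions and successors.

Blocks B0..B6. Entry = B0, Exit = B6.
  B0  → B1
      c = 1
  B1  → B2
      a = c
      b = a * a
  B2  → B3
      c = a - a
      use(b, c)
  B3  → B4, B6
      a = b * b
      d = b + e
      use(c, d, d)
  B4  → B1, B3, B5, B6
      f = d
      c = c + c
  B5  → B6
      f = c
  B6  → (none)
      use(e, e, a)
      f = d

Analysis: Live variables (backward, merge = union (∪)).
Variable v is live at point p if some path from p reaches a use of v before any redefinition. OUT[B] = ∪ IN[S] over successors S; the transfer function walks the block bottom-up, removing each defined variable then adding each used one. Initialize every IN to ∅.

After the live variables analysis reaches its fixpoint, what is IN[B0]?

Answer: {e}

Derivation:
Per-block solution:
  B0:   IN={e}   OUT={c, e}
  B1:   IN={c, e}   OUT={a, b, e}
  B2:   IN={a, b, e}   OUT={b, c, e}
  B3:   IN={b, c, e}   OUT={a, b, c, d, e}
  B4:   IN={a, b, c, d, e}   OUT={a, b, c, d, e}
  B5:   IN={a, c, d, e}   OUT={a, d, e}
  B6:   IN={a, d, e}   OUT={}

Merge at B0: OUT[B0] = IN[B1] = {c, e}
Applying B0's transfer function to that OUT value gives IN[B0] (row B0 above).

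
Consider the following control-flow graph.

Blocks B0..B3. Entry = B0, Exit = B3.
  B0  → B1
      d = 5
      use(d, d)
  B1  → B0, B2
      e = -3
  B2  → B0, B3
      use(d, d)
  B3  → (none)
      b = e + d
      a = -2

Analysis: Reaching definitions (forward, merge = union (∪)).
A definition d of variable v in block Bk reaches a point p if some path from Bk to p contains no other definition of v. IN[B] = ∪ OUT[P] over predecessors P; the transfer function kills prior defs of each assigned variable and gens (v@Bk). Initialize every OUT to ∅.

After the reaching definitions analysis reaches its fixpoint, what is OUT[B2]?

Fixpoint table:
  B0:   IN={d@B0, e@B1}   OUT={d@B0, e@B1}
  B1:   IN={d@B0, e@B1}   OUT={d@B0, e@B1}
  B2:   IN={d@B0, e@B1}   OUT={d@B0, e@B1}
  B3:   IN={d@B0, e@B1}   OUT={a@B3, b@B3, d@B0, e@B1}

Merge at B2: IN[B2] = OUT[B1] = {d@B0, e@B1}
Applying B2's transfer function to that IN value gives OUT[B2] (row B2 above).

Answer: {d@B0, e@B1}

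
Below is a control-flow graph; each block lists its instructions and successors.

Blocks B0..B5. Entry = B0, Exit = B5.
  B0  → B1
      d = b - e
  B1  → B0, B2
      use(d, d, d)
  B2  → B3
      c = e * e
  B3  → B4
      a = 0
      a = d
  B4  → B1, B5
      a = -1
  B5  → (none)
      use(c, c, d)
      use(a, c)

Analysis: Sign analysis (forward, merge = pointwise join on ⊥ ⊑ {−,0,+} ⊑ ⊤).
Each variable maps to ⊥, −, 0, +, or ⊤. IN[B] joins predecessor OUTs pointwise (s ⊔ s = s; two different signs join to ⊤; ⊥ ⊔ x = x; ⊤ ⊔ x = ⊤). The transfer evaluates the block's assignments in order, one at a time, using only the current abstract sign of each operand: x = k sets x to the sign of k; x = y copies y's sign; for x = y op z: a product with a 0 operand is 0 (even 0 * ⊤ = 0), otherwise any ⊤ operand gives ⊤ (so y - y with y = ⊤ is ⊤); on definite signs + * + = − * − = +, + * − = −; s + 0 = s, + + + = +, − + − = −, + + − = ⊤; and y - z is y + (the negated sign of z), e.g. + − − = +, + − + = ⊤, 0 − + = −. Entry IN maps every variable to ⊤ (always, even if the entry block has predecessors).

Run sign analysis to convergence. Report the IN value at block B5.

Per-block solution:
  B0:  IN=(all ⊤)  OUT=(all ⊤)
  B1:  IN=(all ⊤)  OUT=(all ⊤)
  B2:  IN=(all ⊤)  OUT=(all ⊤)
  B3:  IN=(all ⊤)  OUT=(all ⊤)
  B4:  IN=(all ⊤)  OUT={a:-; rest ⊤}
  B5:  IN={a:-; rest ⊤}  OUT={a:-; rest ⊤}

Merge at B5: IN[B5] = OUT[B4] = {a: -, b: ⊤, c: ⊤, d: ⊤, e: ⊤, f: ⊤}

Answer: {a: -, b: ⊤, c: ⊤, d: ⊤, e: ⊤, f: ⊤}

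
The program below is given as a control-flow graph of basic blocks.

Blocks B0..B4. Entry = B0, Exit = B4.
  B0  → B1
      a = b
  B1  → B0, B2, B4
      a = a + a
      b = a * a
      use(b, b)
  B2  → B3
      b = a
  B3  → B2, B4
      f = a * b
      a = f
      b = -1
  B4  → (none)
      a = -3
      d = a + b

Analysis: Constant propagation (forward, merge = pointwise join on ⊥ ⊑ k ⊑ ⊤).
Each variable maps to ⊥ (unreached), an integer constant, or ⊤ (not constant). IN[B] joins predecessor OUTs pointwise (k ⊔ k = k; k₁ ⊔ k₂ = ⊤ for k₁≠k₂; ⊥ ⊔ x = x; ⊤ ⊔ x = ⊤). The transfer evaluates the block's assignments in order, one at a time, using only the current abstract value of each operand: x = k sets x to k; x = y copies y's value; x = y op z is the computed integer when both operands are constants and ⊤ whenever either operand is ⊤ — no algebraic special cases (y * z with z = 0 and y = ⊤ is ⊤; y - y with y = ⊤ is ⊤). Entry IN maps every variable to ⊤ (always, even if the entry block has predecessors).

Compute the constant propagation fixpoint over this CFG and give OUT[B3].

Fixpoint table:
  B0: | IN=(all ⊤) | OUT=(all ⊤)
  B1: | IN=(all ⊤) | OUT=(all ⊤)
  B2: | IN=(all ⊤) | OUT=(all ⊤)
  B3: | IN=(all ⊤) | OUT={b:-1; rest ⊤}
  B4: | IN=(all ⊤) | OUT={a:-3; rest ⊤}

Merge at B3: IN[B3] = OUT[B2] = {a: ⊤, b: ⊤, c: ⊤, d: ⊤, e: ⊤, f: ⊤}
Applying B3's transfer function to that IN value gives OUT[B3] (row B3 above).

Answer: {a: ⊤, b: -1, c: ⊤, d: ⊤, e: ⊤, f: ⊤}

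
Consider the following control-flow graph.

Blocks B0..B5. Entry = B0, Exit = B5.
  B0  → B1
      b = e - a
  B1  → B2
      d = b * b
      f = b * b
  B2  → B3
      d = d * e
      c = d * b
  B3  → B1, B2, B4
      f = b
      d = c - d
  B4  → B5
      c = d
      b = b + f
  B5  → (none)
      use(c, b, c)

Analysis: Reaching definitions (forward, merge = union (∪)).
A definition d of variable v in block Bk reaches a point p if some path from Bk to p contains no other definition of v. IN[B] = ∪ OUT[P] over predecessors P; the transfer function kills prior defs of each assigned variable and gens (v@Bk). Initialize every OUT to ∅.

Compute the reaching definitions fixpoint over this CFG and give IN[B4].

Answer: {b@B0, c@B2, d@B3, f@B3}

Derivation:
Per-block solution:
  B0:   IN={}   OUT={b@B0}
  B1:   IN={b@B0, c@B2, d@B3, f@B3}   OUT={b@B0, c@B2, d@B1, f@B1}
  B2:   IN={b@B0, c@B2, d@B1, d@B3, f@B1, f@B3}   OUT={b@B0, c@B2, d@B2, f@B1, f@B3}
  B3:   IN={b@B0, c@B2, d@B2, f@B1, f@B3}   OUT={b@B0, c@B2, d@B3, f@B3}
  B4:   IN={b@B0, c@B2, d@B3, f@B3}   OUT={b@B4, c@B4, d@B3, f@B3}
  B5:   IN={b@B4, c@B4, d@B3, f@B3}   OUT={b@B4, c@B4, d@B3, f@B3}

Merge at B4: IN[B4] = OUT[B3] = {b@B0, c@B2, d@B3, f@B3}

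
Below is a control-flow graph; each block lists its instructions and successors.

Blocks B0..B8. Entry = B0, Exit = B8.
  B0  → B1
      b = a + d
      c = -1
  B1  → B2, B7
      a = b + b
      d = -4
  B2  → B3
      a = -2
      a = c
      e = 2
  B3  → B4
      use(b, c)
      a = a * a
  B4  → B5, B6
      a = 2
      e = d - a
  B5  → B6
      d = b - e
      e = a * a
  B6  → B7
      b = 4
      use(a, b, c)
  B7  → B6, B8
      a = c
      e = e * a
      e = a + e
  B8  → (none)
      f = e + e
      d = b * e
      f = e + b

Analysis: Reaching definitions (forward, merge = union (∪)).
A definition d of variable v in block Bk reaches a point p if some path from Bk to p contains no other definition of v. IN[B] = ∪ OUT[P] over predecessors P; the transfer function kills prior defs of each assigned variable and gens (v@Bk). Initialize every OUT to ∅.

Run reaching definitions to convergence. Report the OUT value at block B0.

Per-block solution:
  B0:  IN={}  OUT={b@B0, c@B0}
  B1:  IN={b@B0, c@B0}  OUT={a@B1, b@B0, c@B0, d@B1}
  B2:  IN={a@B1, b@B0, c@B0, d@B1}  OUT={a@B2, b@B0, c@B0, d@B1, e@B2}
  B3:  IN={a@B2, b@B0, c@B0, d@B1, e@B2}  OUT={a@B3, b@B0, c@B0, d@B1, e@B2}
  B4:  IN={a@B3, b@B0, c@B0, d@B1, e@B2}  OUT={a@B4, b@B0, c@B0, d@B1, e@B4}
  B5:  IN={a@B4, b@B0, c@B0, d@B1, e@B4}  OUT={a@B4, b@B0, c@B0, d@B5, e@B5}
  B6:  IN={a@B4, a@B7, b@B0, b@B6, c@B0, d@B1, d@B5, e@B4, e@B5, e@B7}  OUT={a@B4, a@B7, b@B6, c@B0, d@B1, d@B5, e@B4, e@B5, e@B7}
  B7:  IN={a@B1, a@B4, a@B7, b@B0, b@B6, c@B0, d@B1, d@B5, e@B4, e@B5, e@B7}  OUT={a@B7, b@B0, b@B6, c@B0, d@B1, d@B5, e@B7}
  B8:  IN={a@B7, b@B0, b@B6, c@B0, d@B1, d@B5, e@B7}  OUT={a@B7, b@B0, b@B6, c@B0, d@B8, e@B7, f@B8}

B0 is the boundary node: IN[B0] = {}
Applying B0's transfer function to that IN value gives OUT[B0] (row B0 above).

Answer: {b@B0, c@B0}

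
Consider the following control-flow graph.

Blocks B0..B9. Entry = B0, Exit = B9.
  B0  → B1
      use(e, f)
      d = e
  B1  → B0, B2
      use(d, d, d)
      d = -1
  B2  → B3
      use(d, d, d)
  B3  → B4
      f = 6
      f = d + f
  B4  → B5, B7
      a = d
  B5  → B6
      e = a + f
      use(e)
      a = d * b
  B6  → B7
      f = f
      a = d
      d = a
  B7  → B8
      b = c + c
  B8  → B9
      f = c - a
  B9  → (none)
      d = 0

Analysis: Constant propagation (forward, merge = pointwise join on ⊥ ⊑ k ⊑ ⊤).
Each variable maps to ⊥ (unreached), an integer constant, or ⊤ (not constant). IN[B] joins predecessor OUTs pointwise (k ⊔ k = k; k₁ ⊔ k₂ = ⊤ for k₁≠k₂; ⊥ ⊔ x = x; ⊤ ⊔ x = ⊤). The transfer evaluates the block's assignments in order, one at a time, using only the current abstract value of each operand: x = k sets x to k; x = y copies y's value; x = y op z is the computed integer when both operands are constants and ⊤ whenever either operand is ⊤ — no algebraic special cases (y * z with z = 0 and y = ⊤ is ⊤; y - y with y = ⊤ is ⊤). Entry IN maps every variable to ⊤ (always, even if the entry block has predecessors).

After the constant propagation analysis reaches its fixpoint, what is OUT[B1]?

Per-block solution:
  B0:  IN=(all ⊤)  OUT=(all ⊤)
  B1:  IN=(all ⊤)  OUT={d:-1; rest ⊤}
  B2:  IN={d:-1; rest ⊤}  OUT={d:-1; rest ⊤}
  B3:  IN={d:-1; rest ⊤}  OUT={d:-1, f:5; rest ⊤}
  B4:  IN={d:-1, f:5; rest ⊤}  OUT={a:-1, d:-1, f:5; rest ⊤}
  B5:  IN={a:-1, d:-1, f:5; rest ⊤}  OUT={d:-1, e:4, f:5; rest ⊤}
  B6:  IN={d:-1, e:4, f:5; rest ⊤}  OUT={a:-1, d:-1, e:4, f:5; rest ⊤}
  B7:  IN={a:-1, d:-1, f:5; rest ⊤}  OUT={a:-1, d:-1, f:5; rest ⊤}
  B8:  IN={a:-1, d:-1, f:5; rest ⊤}  OUT={a:-1, d:-1; rest ⊤}
  B9:  IN={a:-1, d:-1; rest ⊤}  OUT={a:-1, d:0; rest ⊤}

Merge at B1: IN[B1] = OUT[B0] = {a: ⊤, b: ⊤, c: ⊤, d: ⊤, e: ⊤, f: ⊤}
Applying B1's transfer function to that IN value gives OUT[B1] (row B1 above).

Answer: {a: ⊤, b: ⊤, c: ⊤, d: -1, e: ⊤, f: ⊤}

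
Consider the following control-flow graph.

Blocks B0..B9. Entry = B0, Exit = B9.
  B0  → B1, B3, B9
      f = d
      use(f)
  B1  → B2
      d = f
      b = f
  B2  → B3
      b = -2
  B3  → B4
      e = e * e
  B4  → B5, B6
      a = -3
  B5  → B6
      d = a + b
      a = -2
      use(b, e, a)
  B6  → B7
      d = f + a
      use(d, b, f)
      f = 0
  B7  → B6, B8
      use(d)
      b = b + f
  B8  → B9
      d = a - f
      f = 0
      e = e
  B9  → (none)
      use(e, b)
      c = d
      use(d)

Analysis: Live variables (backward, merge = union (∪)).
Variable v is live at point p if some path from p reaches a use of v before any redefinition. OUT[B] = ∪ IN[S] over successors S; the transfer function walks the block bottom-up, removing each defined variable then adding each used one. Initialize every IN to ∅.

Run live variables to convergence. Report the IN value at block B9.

Fixpoint table:
  B0:  IN={b, d, e}  OUT={b, d, e, f}
  B1:  IN={e, f}  OUT={e, f}
  B2:  IN={e, f}  OUT={b, e, f}
  B3:  IN={b, e, f}  OUT={b, e, f}
  B4:  IN={b, e, f}  OUT={a, b, e, f}
  B5:  IN={a, b, e, f}  OUT={a, b, e, f}
  B6:  IN={a, b, e, f}  OUT={a, b, d, e, f}
  B7:  IN={a, b, d, e, f}  OUT={a, b, e, f}
  B8:  IN={a, b, e, f}  OUT={b, d, e}
  B9:  IN={b, d, e}  OUT={}

B9 is the boundary node: OUT[B9] = {}
Applying B9's transfer function to that OUT value gives IN[B9] (row B9 above).

Answer: {b, d, e}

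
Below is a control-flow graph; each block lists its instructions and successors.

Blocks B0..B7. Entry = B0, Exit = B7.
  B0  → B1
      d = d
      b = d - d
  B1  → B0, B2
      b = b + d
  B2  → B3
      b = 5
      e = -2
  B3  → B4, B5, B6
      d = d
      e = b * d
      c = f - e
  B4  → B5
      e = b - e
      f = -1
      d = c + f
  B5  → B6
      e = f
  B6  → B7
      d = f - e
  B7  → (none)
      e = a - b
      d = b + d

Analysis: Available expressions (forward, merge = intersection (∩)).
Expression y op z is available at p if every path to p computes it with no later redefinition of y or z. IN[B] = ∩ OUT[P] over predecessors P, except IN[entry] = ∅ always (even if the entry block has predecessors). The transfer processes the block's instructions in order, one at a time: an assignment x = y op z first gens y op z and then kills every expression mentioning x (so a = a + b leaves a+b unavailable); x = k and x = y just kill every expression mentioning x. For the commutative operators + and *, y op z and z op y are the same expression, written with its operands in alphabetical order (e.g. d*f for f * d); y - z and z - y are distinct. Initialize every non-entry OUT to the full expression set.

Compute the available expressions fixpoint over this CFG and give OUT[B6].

Fixpoint table:
  B0: | IN={} | OUT={d-d}
  B1: | IN={d-d} | OUT={d-d}
  B2: | IN={d-d} | OUT={d-d}
  B3: | IN={d-d} | OUT={b*d, f-e}
  B4: | IN={b*d, f-e} | OUT={c+f}
  B5: | IN={} | OUT={}
  B6: | IN={} | OUT={f-e}
  B7: | IN={f-e} | OUT={a-b}

Merge at B6: IN[B6] = OUT[B3] ∩ OUT[B5] = {}
Applying B6's transfer function to that IN value gives OUT[B6] (row B6 above).

Answer: {f-e}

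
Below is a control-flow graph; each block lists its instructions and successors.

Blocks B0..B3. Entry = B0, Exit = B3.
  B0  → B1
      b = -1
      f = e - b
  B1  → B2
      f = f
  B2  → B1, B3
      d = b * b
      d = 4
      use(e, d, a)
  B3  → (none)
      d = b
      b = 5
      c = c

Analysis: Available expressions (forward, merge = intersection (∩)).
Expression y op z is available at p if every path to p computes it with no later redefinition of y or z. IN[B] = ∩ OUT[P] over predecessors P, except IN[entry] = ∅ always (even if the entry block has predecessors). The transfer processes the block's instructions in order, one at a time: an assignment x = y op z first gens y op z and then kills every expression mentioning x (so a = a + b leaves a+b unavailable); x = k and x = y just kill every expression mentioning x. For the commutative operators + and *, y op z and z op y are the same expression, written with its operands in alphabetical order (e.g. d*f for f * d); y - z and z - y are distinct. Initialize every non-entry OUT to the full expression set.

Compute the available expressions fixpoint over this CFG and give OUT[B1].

Fixpoint table:
  B0: | IN={} | OUT={e-b}
  B1: | IN={e-b} | OUT={e-b}
  B2: | IN={e-b} | OUT={b*b, e-b}
  B3: | IN={b*b, e-b} | OUT={}

Merge at B1: IN[B1] = OUT[B0] ∩ OUT[B2] = {e-b}
Applying B1's transfer function to that IN value gives OUT[B1] (row B1 above).

Answer: {e-b}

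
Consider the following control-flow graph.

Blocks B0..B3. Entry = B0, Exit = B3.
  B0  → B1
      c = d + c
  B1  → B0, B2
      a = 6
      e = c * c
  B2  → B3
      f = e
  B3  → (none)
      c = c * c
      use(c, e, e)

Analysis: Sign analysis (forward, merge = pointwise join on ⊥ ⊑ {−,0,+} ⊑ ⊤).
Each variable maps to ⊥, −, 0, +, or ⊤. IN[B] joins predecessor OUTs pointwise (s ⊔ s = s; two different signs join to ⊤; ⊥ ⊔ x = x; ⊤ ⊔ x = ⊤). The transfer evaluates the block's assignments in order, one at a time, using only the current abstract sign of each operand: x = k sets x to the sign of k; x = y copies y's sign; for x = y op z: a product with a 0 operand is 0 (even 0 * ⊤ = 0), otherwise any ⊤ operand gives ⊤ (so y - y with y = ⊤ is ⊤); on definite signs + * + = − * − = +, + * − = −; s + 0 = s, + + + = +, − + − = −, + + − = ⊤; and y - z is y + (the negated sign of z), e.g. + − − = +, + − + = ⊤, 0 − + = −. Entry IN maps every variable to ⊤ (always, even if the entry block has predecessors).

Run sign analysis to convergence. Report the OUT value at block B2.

Answer: {a: +, b: ⊤, c: ⊤, d: ⊤, e: ⊤, f: ⊤}

Trace:
Per-block solution:
  B0:  IN=(all ⊤)  OUT=(all ⊤)
  B1:  IN=(all ⊤)  OUT={a:+; rest ⊤}
  B2:  IN={a:+; rest ⊤}  OUT={a:+; rest ⊤}
  B3:  IN={a:+; rest ⊤}  OUT={a:+; rest ⊤}

Merge at B2: IN[B2] = OUT[B1] = {a: +, b: ⊤, c: ⊤, d: ⊤, e: ⊤, f: ⊤}
Applying B2's transfer function to that IN value gives OUT[B2] (row B2 above).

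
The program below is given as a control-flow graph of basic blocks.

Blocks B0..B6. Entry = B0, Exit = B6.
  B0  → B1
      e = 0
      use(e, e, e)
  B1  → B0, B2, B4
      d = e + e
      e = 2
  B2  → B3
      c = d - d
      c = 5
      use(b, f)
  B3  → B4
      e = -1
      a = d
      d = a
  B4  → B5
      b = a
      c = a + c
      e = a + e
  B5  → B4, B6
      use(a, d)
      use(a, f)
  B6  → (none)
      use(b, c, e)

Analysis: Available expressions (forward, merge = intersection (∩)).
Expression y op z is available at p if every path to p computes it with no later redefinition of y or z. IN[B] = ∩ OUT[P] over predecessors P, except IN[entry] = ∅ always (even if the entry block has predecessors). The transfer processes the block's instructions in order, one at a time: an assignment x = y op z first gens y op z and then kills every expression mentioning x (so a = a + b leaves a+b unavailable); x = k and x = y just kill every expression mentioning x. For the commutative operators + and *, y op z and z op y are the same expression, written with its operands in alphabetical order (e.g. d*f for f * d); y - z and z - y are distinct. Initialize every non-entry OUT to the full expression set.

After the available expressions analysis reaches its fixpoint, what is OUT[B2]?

Fixpoint table:
  B0:  IN={}  OUT={}
  B1:  IN={}  OUT={}
  B2:  IN={}  OUT={d-d}
  B3:  IN={d-d}  OUT={}
  B4:  IN={}  OUT={}
  B5:  IN={}  OUT={}
  B6:  IN={}  OUT={}

Merge at B2: IN[B2] = OUT[B1] = {}
Applying B2's transfer function to that IN value gives OUT[B2] (row B2 above).

Answer: {d-d}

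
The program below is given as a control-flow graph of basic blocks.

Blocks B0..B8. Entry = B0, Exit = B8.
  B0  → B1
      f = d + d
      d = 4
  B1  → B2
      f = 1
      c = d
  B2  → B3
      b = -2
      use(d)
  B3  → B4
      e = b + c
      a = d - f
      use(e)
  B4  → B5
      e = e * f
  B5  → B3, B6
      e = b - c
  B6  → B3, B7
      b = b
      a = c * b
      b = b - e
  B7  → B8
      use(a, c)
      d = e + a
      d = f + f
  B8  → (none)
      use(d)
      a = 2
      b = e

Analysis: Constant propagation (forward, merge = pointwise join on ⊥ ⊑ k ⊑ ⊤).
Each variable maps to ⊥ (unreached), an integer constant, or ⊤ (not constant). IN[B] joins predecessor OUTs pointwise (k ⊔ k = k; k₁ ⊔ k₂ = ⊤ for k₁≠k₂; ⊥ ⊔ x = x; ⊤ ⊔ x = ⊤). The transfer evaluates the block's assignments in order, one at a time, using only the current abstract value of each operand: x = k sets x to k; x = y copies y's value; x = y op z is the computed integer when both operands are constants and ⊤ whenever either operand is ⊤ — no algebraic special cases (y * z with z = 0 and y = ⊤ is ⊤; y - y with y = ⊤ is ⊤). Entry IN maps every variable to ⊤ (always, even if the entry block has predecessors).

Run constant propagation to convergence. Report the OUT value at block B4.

Answer: {a: 3, b: ⊤, c: 4, d: 4, e: ⊤, f: 1}

Derivation:
Converged values:
  B0: | IN=(all ⊤) | OUT={d:4; rest ⊤}
  B1: | IN={d:4; rest ⊤} | OUT={c:4, d:4, f:1; rest ⊤}
  B2: | IN={c:4, d:4, f:1; rest ⊤} | OUT={b:-2, c:4, d:4, f:1; rest ⊤}
  B3: | IN={c:4, d:4, f:1; rest ⊤} | OUT={a:3, c:4, d:4, f:1; rest ⊤}
  B4: | IN={a:3, c:4, d:4, f:1; rest ⊤} | OUT={a:3, c:4, d:4, f:1; rest ⊤}
  B5: | IN={a:3, c:4, d:4, f:1; rest ⊤} | OUT={a:3, c:4, d:4, f:1; rest ⊤}
  B6: | IN={a:3, c:4, d:4, f:1; rest ⊤} | OUT={c:4, d:4, f:1; rest ⊤}
  B7: | IN={c:4, d:4, f:1; rest ⊤} | OUT={c:4, d:2, f:1; rest ⊤}
  B8: | IN={c:4, d:2, f:1; rest ⊤} | OUT={a:2, c:4, d:2, f:1; rest ⊤}

Merge at B4: IN[B4] = OUT[B3] = {a: 3, b: ⊤, c: 4, d: 4, e: ⊤, f: 1}
Applying B4's transfer function to that IN value gives OUT[B4] (row B4 above).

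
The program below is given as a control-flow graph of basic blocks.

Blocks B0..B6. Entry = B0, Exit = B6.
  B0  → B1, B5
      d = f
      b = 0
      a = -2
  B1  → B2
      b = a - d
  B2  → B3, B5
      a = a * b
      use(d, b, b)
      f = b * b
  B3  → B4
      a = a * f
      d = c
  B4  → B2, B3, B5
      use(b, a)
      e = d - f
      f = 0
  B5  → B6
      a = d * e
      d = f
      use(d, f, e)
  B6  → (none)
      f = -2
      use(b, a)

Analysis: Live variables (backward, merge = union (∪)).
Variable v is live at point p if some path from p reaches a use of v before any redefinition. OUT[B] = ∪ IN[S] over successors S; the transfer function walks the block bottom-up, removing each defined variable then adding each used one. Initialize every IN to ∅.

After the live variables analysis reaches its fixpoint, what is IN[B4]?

Converged values:
  B0: | IN={c, e, f} | OUT={a, b, c, d, e, f}
  B1: | IN={a, c, d, e} | OUT={a, b, c, d, e}
  B2: | IN={a, b, c, d, e} | OUT={a, b, c, d, e, f}
  B3: | IN={a, b, c, f} | OUT={a, b, c, d, f}
  B4: | IN={a, b, c, d, f} | OUT={a, b, c, d, e, f}
  B5: | IN={b, d, e, f} | OUT={a, b}
  B6: | IN={a, b} | OUT={}

Merge at B4: OUT[B4] = IN[B2] ⊔ IN[B3] ⊔ IN[B5] = {a, b, c, d, e, f}
Applying B4's transfer function to that OUT value gives IN[B4] (row B4 above).

Answer: {a, b, c, d, f}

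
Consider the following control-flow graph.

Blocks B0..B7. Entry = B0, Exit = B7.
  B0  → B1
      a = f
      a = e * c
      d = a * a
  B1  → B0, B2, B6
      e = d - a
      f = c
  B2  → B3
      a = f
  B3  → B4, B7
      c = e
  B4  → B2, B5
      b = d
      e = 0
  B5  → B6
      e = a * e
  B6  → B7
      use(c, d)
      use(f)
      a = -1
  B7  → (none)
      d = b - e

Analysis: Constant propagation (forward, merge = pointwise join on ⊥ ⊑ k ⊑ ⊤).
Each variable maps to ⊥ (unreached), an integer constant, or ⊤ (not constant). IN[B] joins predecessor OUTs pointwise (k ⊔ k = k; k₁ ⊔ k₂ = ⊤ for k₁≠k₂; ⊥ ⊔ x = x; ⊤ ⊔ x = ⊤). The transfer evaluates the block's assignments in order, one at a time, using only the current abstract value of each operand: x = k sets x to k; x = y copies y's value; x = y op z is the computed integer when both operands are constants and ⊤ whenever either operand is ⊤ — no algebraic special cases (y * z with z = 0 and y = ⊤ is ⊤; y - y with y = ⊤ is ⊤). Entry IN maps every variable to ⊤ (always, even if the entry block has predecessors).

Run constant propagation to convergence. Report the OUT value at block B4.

Answer: {a: ⊤, b: ⊤, c: ⊤, d: ⊤, e: 0, f: ⊤}

Derivation:
Converged values:
  B0:   IN=(all ⊤)   OUT=(all ⊤)
  B1:   IN=(all ⊤)   OUT=(all ⊤)
  B2:   IN=(all ⊤)   OUT=(all ⊤)
  B3:   IN=(all ⊤)   OUT=(all ⊤)
  B4:   IN=(all ⊤)   OUT={e:0; rest ⊤}
  B5:   IN={e:0; rest ⊤}   OUT=(all ⊤)
  B6:   IN=(all ⊤)   OUT={a:-1; rest ⊤}
  B7:   IN=(all ⊤)   OUT=(all ⊤)

Merge at B4: IN[B4] = OUT[B3] = {a: ⊤, b: ⊤, c: ⊤, d: ⊤, e: ⊤, f: ⊤}
Applying B4's transfer function to that IN value gives OUT[B4] (row B4 above).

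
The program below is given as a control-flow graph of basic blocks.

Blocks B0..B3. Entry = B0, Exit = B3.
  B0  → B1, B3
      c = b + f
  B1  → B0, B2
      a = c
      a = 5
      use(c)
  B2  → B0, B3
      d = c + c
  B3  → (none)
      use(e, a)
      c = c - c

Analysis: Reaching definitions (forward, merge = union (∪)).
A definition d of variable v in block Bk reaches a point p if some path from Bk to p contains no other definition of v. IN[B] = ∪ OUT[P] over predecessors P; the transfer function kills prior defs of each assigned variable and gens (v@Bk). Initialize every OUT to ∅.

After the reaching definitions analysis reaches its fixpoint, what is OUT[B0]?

Answer: {a@B1, c@B0, d@B2}

Derivation:
Converged values:
  B0: | IN={a@B1, c@B0, d@B2} | OUT={a@B1, c@B0, d@B2}
  B1: | IN={a@B1, c@B0, d@B2} | OUT={a@B1, c@B0, d@B2}
  B2: | IN={a@B1, c@B0, d@B2} | OUT={a@B1, c@B0, d@B2}
  B3: | IN={a@B1, c@B0, d@B2} | OUT={a@B1, c@B3, d@B2}

Merge at B0 (entry node, so the boundary value {} is joined with the incoming edge(s)): IN[B0] = {} ⊔ OUT[B1] ⊔ OUT[B2] = {a@B1, c@B0, d@B2}
Applying B0's transfer function to that IN value gives OUT[B0] (row B0 above).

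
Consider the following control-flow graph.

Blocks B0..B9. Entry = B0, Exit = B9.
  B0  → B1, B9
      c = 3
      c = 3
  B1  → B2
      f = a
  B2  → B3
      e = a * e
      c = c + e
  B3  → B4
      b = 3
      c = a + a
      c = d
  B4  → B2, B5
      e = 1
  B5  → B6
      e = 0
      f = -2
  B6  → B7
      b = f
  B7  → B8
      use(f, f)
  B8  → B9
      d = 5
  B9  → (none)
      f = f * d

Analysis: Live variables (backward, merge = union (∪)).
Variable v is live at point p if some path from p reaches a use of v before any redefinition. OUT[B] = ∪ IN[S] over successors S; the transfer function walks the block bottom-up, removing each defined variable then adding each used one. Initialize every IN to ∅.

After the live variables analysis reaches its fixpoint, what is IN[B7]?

Per-block solution:
  B0:  IN={a, d, e, f}  OUT={a, c, d, e, f}
  B1:  IN={a, c, d, e}  OUT={a, c, d, e}
  B2:  IN={a, c, d, e}  OUT={a, d}
  B3:  IN={a, d}  OUT={a, c, d}
  B4:  IN={a, c, d}  OUT={a, c, d, e}
  B5:  IN={}  OUT={f}
  B6:  IN={f}  OUT={f}
  B7:  IN={f}  OUT={f}
  B8:  IN={f}  OUT={d, f}
  B9:  IN={d, f}  OUT={}

Merge at B7: OUT[B7] = IN[B8] = {f}
Applying B7's transfer function to that OUT value gives IN[B7] (row B7 above).

Answer: {f}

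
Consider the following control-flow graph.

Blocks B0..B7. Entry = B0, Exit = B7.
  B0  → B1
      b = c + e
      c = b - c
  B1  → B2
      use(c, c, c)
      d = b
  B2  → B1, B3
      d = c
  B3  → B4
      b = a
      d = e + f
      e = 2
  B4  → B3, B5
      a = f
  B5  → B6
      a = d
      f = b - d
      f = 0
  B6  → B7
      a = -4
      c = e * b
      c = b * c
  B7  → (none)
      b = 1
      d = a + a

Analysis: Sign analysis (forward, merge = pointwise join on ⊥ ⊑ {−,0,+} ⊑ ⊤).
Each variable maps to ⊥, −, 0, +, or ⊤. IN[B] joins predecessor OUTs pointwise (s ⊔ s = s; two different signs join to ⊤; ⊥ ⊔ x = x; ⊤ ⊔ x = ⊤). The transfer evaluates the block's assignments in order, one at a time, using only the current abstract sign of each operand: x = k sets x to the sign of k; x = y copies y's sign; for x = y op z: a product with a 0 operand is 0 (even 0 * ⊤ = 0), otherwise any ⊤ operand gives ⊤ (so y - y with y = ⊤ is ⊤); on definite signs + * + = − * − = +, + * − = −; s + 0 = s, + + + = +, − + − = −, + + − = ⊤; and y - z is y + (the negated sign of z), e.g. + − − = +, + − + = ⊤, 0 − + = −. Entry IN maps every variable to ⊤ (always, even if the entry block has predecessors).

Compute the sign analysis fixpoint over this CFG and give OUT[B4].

Answer: {a: ⊤, b: ⊤, c: ⊤, d: ⊤, e: +, f: ⊤}

Derivation:
Fixpoint table:
  B0:  IN=(all ⊤)  OUT=(all ⊤)
  B1:  IN=(all ⊤)  OUT=(all ⊤)
  B2:  IN=(all ⊤)  OUT=(all ⊤)
  B3:  IN=(all ⊤)  OUT={e:+; rest ⊤}
  B4:  IN={e:+; rest ⊤}  OUT={e:+; rest ⊤}
  B5:  IN={e:+; rest ⊤}  OUT={e:+, f:0; rest ⊤}
  B6:  IN={e:+, f:0; rest ⊤}  OUT={a:-, e:+, f:0; rest ⊤}
  B7:  IN={a:-, e:+, f:0; rest ⊤}  OUT={a:-, b:+, d:-, e:+, f:0; rest ⊤}

Merge at B4: IN[B4] = OUT[B3] = {a: ⊤, b: ⊤, c: ⊤, d: ⊤, e: +, f: ⊤}
Applying B4's transfer function to that IN value gives OUT[B4] (row B4 above).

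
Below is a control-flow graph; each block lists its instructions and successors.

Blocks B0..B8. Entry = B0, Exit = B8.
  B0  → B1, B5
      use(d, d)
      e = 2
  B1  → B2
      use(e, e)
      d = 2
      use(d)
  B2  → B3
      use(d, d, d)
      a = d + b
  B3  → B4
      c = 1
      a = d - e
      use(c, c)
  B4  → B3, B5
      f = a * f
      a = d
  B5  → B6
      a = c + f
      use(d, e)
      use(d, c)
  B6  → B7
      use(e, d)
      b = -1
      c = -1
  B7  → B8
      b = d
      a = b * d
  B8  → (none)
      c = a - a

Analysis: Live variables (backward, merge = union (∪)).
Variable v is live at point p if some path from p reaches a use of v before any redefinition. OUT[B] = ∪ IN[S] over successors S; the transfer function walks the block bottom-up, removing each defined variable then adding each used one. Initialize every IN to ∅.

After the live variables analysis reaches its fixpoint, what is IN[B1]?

Fixpoint table:
  B0:   IN={b, c, d, f}   OUT={b, c, d, e, f}
  B1:   IN={b, e, f}   OUT={b, d, e, f}
  B2:   IN={b, d, e, f}   OUT={d, e, f}
  B3:   IN={d, e, f}   OUT={a, c, d, e, f}
  B4:   IN={a, c, d, e, f}   OUT={c, d, e, f}
  B5:   IN={c, d, e, f}   OUT={d, e}
  B6:   IN={d, e}   OUT={d}
  B7:   IN={d}   OUT={a}
  B8:   IN={a}   OUT={}

Merge at B1: OUT[B1] = IN[B2] = {b, d, e, f}
Applying B1's transfer function to that OUT value gives IN[B1] (row B1 above).

Answer: {b, e, f}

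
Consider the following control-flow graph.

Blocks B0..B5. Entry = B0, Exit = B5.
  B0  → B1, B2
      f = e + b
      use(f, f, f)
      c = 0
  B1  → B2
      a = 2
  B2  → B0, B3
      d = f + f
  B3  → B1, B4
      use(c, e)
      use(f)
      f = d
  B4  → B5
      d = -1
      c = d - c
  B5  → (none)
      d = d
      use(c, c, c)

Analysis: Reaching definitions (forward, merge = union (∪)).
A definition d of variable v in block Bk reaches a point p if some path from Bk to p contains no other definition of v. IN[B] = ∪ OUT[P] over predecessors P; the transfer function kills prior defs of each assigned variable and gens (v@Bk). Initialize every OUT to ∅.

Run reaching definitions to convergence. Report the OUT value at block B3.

Answer: {a@B1, c@B0, d@B2, f@B3}

Trace:
Per-block solution:
  B0:   IN={a@B1, c@B0, d@B2, f@B0, f@B3}   OUT={a@B1, c@B0, d@B2, f@B0}
  B1:   IN={a@B1, c@B0, d@B2, f@B0, f@B3}   OUT={a@B1, c@B0, d@B2, f@B0, f@B3}
  B2:   IN={a@B1, c@B0, d@B2, f@B0, f@B3}   OUT={a@B1, c@B0, d@B2, f@B0, f@B3}
  B3:   IN={a@B1, c@B0, d@B2, f@B0, f@B3}   OUT={a@B1, c@B0, d@B2, f@B3}
  B4:   IN={a@B1, c@B0, d@B2, f@B3}   OUT={a@B1, c@B4, d@B4, f@B3}
  B5:   IN={a@B1, c@B4, d@B4, f@B3}   OUT={a@B1, c@B4, d@B5, f@B3}

Merge at B3: IN[B3] = OUT[B2] = {a@B1, c@B0, d@B2, f@B0, f@B3}
Applying B3's transfer function to that IN value gives OUT[B3] (row B3 above).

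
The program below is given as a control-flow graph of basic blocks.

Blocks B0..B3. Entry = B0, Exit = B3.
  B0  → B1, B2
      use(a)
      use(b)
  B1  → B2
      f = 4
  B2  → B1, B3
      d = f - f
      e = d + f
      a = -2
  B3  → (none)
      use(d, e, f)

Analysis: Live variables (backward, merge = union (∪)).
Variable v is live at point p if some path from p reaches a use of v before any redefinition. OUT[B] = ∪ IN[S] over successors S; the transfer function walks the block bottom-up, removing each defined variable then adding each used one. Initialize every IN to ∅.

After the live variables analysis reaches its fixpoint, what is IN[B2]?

Converged values:
  B0: | IN={a, b, f} | OUT={f}
  B1: | IN={} | OUT={f}
  B2: | IN={f} | OUT={d, e, f}
  B3: | IN={d, e, f} | OUT={}

Merge at B2: OUT[B2] = IN[B1] ⊔ IN[B3] = {d, e, f}
Applying B2's transfer function to that OUT value gives IN[B2] (row B2 above).

Answer: {f}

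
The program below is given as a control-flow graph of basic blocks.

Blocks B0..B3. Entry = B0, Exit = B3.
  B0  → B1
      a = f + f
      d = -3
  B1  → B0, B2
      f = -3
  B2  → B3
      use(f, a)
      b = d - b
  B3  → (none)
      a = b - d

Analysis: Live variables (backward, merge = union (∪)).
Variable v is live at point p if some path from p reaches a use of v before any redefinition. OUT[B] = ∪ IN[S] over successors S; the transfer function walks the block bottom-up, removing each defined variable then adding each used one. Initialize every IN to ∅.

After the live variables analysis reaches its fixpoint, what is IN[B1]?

Fixpoint table:
  B0:  IN={b, f}  OUT={a, b, d}
  B1:  IN={a, b, d}  OUT={a, b, d, f}
  B2:  IN={a, b, d, f}  OUT={b, d}
  B3:  IN={b, d}  OUT={}

Merge at B1: OUT[B1] = IN[B0] ⊔ IN[B2] = {a, b, d, f}
Applying B1's transfer function to that OUT value gives IN[B1] (row B1 above).

Answer: {a, b, d}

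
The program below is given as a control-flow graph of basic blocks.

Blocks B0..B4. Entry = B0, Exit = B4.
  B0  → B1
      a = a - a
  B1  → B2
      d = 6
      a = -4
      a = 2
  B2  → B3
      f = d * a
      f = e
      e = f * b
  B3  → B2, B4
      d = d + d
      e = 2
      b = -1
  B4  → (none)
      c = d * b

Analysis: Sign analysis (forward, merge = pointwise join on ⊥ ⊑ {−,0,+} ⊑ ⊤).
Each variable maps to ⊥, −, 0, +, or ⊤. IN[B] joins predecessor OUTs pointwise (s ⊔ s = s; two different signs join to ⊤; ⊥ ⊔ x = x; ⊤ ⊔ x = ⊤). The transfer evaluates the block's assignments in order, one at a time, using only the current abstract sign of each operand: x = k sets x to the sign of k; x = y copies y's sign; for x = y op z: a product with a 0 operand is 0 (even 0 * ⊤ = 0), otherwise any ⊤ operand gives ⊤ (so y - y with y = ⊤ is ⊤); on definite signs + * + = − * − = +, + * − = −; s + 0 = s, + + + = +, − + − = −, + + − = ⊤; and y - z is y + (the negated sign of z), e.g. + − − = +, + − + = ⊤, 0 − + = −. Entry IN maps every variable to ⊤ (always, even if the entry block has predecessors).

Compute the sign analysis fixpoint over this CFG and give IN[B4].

Per-block solution:
  B0: | IN=(all ⊤) | OUT=(all ⊤)
  B1: | IN=(all ⊤) | OUT={a:+, d:+; rest ⊤}
  B2: | IN={a:+, d:+; rest ⊤} | OUT={a:+, d:+; rest ⊤}
  B3: | IN={a:+, d:+; rest ⊤} | OUT={a:+, b:-, d:+, e:+; rest ⊤}
  B4: | IN={a:+, b:-, d:+, e:+; rest ⊤} | OUT={a:+, b:-, c:-, d:+, e:+; rest ⊤}

Merge at B4: IN[B4] = OUT[B3] = {a: +, b: -, c: ⊤, d: +, e: +, f: ⊤}

Answer: {a: +, b: -, c: ⊤, d: +, e: +, f: ⊤}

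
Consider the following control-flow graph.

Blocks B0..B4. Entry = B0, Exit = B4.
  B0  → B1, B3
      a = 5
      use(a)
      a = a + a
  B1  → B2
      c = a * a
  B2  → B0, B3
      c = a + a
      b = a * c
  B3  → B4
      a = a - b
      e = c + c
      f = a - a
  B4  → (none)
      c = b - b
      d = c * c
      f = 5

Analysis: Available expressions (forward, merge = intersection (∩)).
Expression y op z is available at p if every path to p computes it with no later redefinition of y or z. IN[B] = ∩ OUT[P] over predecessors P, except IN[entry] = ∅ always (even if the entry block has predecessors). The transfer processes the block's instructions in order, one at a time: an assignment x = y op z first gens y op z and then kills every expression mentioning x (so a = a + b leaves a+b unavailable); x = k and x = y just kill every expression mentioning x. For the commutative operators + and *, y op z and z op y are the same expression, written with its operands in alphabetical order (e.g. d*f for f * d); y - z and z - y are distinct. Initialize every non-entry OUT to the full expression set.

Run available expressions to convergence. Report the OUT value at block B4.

Answer: {a-a, b-b, c*c}

Working:
Fixpoint table:
  B0:  IN={}  OUT={}
  B1:  IN={}  OUT={a*a}
  B2:  IN={a*a}  OUT={a*a, a*c, a+a}
  B3:  IN={}  OUT={a-a, c+c}
  B4:  IN={a-a, c+c}  OUT={a-a, b-b, c*c}

Merge at B4: IN[B4] = OUT[B3] = {a-a, c+c}
Applying B4's transfer function to that IN value gives OUT[B4] (row B4 above).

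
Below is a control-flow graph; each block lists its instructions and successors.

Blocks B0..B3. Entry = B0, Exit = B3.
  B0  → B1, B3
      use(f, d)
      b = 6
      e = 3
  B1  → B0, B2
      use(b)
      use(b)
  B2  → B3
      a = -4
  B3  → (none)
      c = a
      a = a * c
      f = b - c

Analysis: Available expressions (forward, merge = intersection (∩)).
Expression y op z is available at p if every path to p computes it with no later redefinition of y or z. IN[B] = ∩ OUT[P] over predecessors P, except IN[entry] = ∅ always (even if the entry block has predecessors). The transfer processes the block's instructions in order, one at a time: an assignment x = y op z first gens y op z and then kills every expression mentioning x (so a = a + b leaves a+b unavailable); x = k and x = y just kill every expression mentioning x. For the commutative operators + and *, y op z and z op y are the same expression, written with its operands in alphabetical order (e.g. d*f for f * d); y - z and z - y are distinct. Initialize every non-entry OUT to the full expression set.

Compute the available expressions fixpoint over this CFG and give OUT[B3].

Answer: {b-c}

Derivation:
Per-block solution:
  B0:   IN={}   OUT={}
  B1:   IN={}   OUT={}
  B2:   IN={}   OUT={}
  B3:   IN={}   OUT={b-c}

Merge at B3: IN[B3] = OUT[B0] ∩ OUT[B2] = {}
Applying B3's transfer function to that IN value gives OUT[B3] (row B3 above).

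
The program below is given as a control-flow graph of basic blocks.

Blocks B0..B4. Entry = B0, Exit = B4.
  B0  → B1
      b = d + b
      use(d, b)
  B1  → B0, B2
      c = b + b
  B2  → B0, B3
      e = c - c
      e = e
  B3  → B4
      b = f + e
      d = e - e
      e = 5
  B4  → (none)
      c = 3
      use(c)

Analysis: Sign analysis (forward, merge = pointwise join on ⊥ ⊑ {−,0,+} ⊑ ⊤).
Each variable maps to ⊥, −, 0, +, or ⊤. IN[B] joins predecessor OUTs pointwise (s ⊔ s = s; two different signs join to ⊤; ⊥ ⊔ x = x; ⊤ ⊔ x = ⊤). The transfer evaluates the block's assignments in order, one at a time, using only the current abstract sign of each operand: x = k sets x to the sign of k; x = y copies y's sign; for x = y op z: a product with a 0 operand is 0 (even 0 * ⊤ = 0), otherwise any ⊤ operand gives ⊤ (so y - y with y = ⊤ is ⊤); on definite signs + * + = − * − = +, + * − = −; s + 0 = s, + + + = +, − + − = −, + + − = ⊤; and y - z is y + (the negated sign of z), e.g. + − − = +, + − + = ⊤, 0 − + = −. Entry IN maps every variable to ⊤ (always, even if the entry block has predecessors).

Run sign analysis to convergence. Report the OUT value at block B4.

Answer: {a: ⊤, b: ⊤, c: +, d: ⊤, e: +, f: ⊤}

Derivation:
Converged values:
  B0: | IN=(all ⊤) | OUT=(all ⊤)
  B1: | IN=(all ⊤) | OUT=(all ⊤)
  B2: | IN=(all ⊤) | OUT=(all ⊤)
  B3: | IN=(all ⊤) | OUT={e:+; rest ⊤}
  B4: | IN={e:+; rest ⊤} | OUT={c:+, e:+; rest ⊤}

Merge at B4: IN[B4] = OUT[B3] = {a: ⊤, b: ⊤, c: ⊤, d: ⊤, e: +, f: ⊤}
Applying B4's transfer function to that IN value gives OUT[B4] (row B4 above).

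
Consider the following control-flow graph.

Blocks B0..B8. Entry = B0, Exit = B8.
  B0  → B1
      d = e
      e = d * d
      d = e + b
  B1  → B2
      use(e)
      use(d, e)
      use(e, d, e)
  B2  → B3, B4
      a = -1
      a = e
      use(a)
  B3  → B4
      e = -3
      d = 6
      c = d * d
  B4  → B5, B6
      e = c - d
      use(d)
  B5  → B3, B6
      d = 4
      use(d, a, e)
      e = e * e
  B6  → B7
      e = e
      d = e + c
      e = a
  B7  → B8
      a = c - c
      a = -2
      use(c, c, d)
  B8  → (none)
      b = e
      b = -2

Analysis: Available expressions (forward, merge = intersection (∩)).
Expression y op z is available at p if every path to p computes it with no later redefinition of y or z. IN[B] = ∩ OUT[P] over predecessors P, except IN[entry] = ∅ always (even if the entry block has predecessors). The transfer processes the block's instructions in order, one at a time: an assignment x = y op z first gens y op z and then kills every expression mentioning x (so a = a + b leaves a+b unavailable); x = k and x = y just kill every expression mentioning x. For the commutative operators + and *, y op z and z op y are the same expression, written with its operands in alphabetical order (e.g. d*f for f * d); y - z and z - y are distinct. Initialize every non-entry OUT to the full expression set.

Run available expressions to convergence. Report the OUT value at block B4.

Fixpoint table:
  B0:  IN={}  OUT={b+e}
  B1:  IN={b+e}  OUT={b+e}
  B2:  IN={b+e}  OUT={b+e}
  B3:  IN={}  OUT={d*d}
  B4:  IN={}  OUT={c-d}
  B5:  IN={c-d}  OUT={}
  B6:  IN={}  OUT={}
  B7:  IN={}  OUT={c-c}
  B8:  IN={c-c}  OUT={c-c}

Merge at B4: IN[B4] = OUT[B2] ∩ OUT[B3] = {}
Applying B4's transfer function to that IN value gives OUT[B4] (row B4 above).

Answer: {c-d}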